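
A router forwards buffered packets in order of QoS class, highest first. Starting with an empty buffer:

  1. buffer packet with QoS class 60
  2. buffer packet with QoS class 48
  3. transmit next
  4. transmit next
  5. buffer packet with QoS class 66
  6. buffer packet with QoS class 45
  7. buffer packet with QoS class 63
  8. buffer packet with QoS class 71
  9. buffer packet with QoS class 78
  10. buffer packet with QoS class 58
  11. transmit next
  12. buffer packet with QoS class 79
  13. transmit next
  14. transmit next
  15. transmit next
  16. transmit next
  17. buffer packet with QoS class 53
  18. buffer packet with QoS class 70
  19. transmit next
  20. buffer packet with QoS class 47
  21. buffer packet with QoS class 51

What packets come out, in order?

60 → 48 → 78 → 79 → 71 → 66 → 63 → 70

insert 60 → {60}
insert 48 → {60, 48}
transmit next → 60; now {48}
transmit next → 48; now {}
insert 66 → {66}
insert 45 → {66, 45}
insert 63 → {66, 63, 45}
insert 71 → {71, 66, 63, 45}
insert 78 → {78, 71, 66, 63, 45}
insert 58 → {78, 71, 66, 63, 58, 45}
transmit next → 78; now {71, 66, 63, 58, 45}
insert 79 → {79, 71, 66, 63, 58, 45}
transmit next → 79; now {71, 66, 63, 58, 45}
transmit next → 71; now {66, 63, 58, 45}
transmit next → 66; now {63, 58, 45}
transmit next → 63; now {58, 45}
insert 53 → {58, 53, 45}
insert 70 → {70, 58, 53, 45}
transmit next → 70; now {58, 53, 45}
insert 47 → {58, 53, 47, 45}
insert 51 → {58, 53, 51, 47, 45}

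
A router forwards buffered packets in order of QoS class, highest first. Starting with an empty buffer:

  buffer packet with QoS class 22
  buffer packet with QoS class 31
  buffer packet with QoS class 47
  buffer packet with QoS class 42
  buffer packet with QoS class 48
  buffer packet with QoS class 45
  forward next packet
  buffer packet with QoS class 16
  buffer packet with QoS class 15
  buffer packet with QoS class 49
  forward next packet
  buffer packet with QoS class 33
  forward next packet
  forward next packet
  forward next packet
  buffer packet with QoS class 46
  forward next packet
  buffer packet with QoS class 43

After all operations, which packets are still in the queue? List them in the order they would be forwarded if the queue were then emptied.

insert 22 → {22}
insert 31 → {31, 22}
insert 47 → {47, 31, 22}
insert 42 → {47, 42, 31, 22}
insert 48 → {48, 47, 42, 31, 22}
insert 45 → {48, 47, 45, 42, 31, 22}
forward next packet → 48; now {47, 45, 42, 31, 22}
insert 16 → {47, 45, 42, 31, 22, 16}
insert 15 → {47, 45, 42, 31, 22, 16, 15}
insert 49 → {49, 47, 45, 42, 31, 22, 16, 15}
forward next packet → 49; now {47, 45, 42, 31, 22, 16, 15}
insert 33 → {47, 45, 42, 33, 31, 22, 16, 15}
forward next packet → 47; now {45, 42, 33, 31, 22, 16, 15}
forward next packet → 45; now {42, 33, 31, 22, 16, 15}
forward next packet → 42; now {33, 31, 22, 16, 15}
insert 46 → {46, 33, 31, 22, 16, 15}
forward next packet → 46; now {33, 31, 22, 16, 15}
insert 43 → {43, 33, 31, 22, 16, 15}

43 → 33 → 31 → 22 → 16 → 15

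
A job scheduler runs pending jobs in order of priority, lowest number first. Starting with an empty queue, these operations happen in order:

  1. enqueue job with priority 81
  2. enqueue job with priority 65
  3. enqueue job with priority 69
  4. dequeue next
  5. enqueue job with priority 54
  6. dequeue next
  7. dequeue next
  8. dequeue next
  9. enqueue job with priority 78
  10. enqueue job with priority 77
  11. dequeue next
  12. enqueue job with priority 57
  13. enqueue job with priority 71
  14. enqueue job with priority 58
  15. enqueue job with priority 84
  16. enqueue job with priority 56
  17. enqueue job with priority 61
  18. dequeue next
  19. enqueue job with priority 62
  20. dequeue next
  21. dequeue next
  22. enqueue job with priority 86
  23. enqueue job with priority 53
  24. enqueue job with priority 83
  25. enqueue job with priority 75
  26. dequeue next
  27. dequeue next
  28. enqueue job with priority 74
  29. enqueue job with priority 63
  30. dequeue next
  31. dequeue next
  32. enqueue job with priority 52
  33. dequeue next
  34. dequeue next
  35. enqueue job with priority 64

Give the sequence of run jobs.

65, 54, 69, 81, 77, 56, 57, 58, 53, 61, 62, 63, 52, 71

insert 81 → {81}
insert 65 → {65, 81}
insert 69 → {65, 69, 81}
dequeue next → 65; now {69, 81}
insert 54 → {54, 69, 81}
dequeue next → 54; now {69, 81}
dequeue next → 69; now {81}
dequeue next → 81; now {}
insert 78 → {78}
insert 77 → {77, 78}
dequeue next → 77; now {78}
insert 57 → {57, 78}
insert 71 → {57, 71, 78}
insert 58 → {57, 58, 71, 78}
insert 84 → {57, 58, 71, 78, 84}
insert 56 → {56, 57, 58, 71, 78, 84}
insert 61 → {56, 57, 58, 61, 71, 78, 84}
dequeue next → 56; now {57, 58, 61, 71, 78, 84}
insert 62 → {57, 58, 61, 62, 71, 78, 84}
dequeue next → 57; now {58, 61, 62, 71, 78, 84}
dequeue next → 58; now {61, 62, 71, 78, 84}
insert 86 → {61, 62, 71, 78, 84, 86}
insert 53 → {53, 61, 62, 71, 78, 84, 86}
insert 83 → {53, 61, 62, 71, 78, 83, 84, 86}
insert 75 → {53, 61, 62, 71, 75, 78, 83, 84, 86}
dequeue next → 53; now {61, 62, 71, 75, 78, 83, 84, 86}
dequeue next → 61; now {62, 71, 75, 78, 83, 84, 86}
insert 74 → {62, 71, 74, 75, 78, 83, 84, 86}
insert 63 → {62, 63, 71, 74, 75, 78, 83, 84, 86}
dequeue next → 62; now {63, 71, 74, 75, 78, 83, 84, 86}
dequeue next → 63; now {71, 74, 75, 78, 83, 84, 86}
insert 52 → {52, 71, 74, 75, 78, 83, 84, 86}
dequeue next → 52; now {71, 74, 75, 78, 83, 84, 86}
dequeue next → 71; now {74, 75, 78, 83, 84, 86}
insert 64 → {64, 74, 75, 78, 83, 84, 86}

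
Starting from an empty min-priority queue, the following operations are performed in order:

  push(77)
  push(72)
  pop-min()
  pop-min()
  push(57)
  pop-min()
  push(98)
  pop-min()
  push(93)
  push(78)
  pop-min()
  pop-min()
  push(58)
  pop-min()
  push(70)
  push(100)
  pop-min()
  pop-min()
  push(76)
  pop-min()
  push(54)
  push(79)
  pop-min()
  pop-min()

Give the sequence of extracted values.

insert 77 → {77}
insert 72 → {72, 77}
pop-min → 72; now {77}
pop-min → 77; now {}
insert 57 → {57}
pop-min → 57; now {}
insert 98 → {98}
pop-min → 98; now {}
insert 93 → {93}
insert 78 → {78, 93}
pop-min → 78; now {93}
pop-min → 93; now {}
insert 58 → {58}
pop-min → 58; now {}
insert 70 → {70}
insert 100 → {70, 100}
pop-min → 70; now {100}
pop-min → 100; now {}
insert 76 → {76}
pop-min → 76; now {}
insert 54 → {54}
insert 79 → {54, 79}
pop-min → 54; now {79}
pop-min → 79; now {}

72 → 77 → 57 → 98 → 78 → 93 → 58 → 70 → 100 → 76 → 54 → 79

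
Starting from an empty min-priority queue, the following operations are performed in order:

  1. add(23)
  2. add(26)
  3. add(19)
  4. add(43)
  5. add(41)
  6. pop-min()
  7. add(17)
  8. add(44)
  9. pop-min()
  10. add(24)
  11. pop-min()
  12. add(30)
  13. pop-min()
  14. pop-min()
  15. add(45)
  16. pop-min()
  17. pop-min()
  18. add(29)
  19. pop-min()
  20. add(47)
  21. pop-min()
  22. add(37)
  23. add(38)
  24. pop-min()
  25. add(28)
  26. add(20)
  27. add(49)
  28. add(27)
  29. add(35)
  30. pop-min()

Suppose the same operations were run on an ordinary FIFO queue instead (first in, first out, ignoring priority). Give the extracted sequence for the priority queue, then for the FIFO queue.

priority queue: [19, 17, 23, 24, 26, 30, 41, 29, 43, 37, 20]; FIFO queue: 23 → 26 → 19 → 43 → 41 → 17 → 44 → 24 → 30 → 45 → 29

insert 23 → {23}
insert 26 → {23, 26}
insert 19 → {19, 23, 26}
insert 43 → {19, 23, 26, 43}
insert 41 → {19, 23, 26, 41, 43}
pop-min → 19; now {23, 26, 41, 43}
insert 17 → {17, 23, 26, 41, 43}
insert 44 → {17, 23, 26, 41, 43, 44}
pop-min → 17; now {23, 26, 41, 43, 44}
insert 24 → {23, 24, 26, 41, 43, 44}
pop-min → 23; now {24, 26, 41, 43, 44}
insert 30 → {24, 26, 30, 41, 43, 44}
pop-min → 24; now {26, 30, 41, 43, 44}
pop-min → 26; now {30, 41, 43, 44}
insert 45 → {30, 41, 43, 44, 45}
pop-min → 30; now {41, 43, 44, 45}
pop-min → 41; now {43, 44, 45}
insert 29 → {29, 43, 44, 45}
pop-min → 29; now {43, 44, 45}
insert 47 → {43, 44, 45, 47}
pop-min → 43; now {44, 45, 47}
insert 37 → {37, 44, 45, 47}
insert 38 → {37, 38, 44, 45, 47}
pop-min → 37; now {38, 44, 45, 47}
insert 28 → {28, 38, 44, 45, 47}
insert 20 → {20, 28, 38, 44, 45, 47}
insert 49 → {20, 28, 38, 44, 45, 47, 49}
insert 27 → {20, 27, 28, 38, 44, 45, 47, 49}
insert 35 → {20, 27, 28, 35, 38, 44, 45, 47, 49}
pop-min → 20; now {27, 28, 35, 38, 44, 45, 47, 49}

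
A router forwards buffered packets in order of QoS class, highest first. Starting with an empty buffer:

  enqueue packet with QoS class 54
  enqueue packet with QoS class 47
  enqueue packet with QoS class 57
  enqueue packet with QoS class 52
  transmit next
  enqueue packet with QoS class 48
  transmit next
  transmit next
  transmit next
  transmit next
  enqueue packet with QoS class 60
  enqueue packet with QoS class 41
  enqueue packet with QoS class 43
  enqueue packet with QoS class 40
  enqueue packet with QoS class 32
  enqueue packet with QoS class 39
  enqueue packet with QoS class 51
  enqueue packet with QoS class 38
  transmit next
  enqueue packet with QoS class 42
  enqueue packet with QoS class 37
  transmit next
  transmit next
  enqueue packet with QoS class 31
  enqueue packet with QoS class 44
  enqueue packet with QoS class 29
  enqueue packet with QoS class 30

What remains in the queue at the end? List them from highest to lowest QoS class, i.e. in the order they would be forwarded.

insert 54 → {54}
insert 47 → {54, 47}
insert 57 → {57, 54, 47}
insert 52 → {57, 54, 52, 47}
transmit next → 57; now {54, 52, 47}
insert 48 → {54, 52, 48, 47}
transmit next → 54; now {52, 48, 47}
transmit next → 52; now {48, 47}
transmit next → 48; now {47}
transmit next → 47; now {}
insert 60 → {60}
insert 41 → {60, 41}
insert 43 → {60, 43, 41}
insert 40 → {60, 43, 41, 40}
insert 32 → {60, 43, 41, 40, 32}
insert 39 → {60, 43, 41, 40, 39, 32}
insert 51 → {60, 51, 43, 41, 40, 39, 32}
insert 38 → {60, 51, 43, 41, 40, 39, 38, 32}
transmit next → 60; now {51, 43, 41, 40, 39, 38, 32}
insert 42 → {51, 43, 42, 41, 40, 39, 38, 32}
insert 37 → {51, 43, 42, 41, 40, 39, 38, 37, 32}
transmit next → 51; now {43, 42, 41, 40, 39, 38, 37, 32}
transmit next → 43; now {42, 41, 40, 39, 38, 37, 32}
insert 31 → {42, 41, 40, 39, 38, 37, 32, 31}
insert 44 → {44, 42, 41, 40, 39, 38, 37, 32, 31}
insert 29 → {44, 42, 41, 40, 39, 38, 37, 32, 31, 29}
insert 30 → {44, 42, 41, 40, 39, 38, 37, 32, 31, 30, 29}

44 → 42 → 41 → 40 → 39 → 38 → 37 → 32 → 31 → 30 → 29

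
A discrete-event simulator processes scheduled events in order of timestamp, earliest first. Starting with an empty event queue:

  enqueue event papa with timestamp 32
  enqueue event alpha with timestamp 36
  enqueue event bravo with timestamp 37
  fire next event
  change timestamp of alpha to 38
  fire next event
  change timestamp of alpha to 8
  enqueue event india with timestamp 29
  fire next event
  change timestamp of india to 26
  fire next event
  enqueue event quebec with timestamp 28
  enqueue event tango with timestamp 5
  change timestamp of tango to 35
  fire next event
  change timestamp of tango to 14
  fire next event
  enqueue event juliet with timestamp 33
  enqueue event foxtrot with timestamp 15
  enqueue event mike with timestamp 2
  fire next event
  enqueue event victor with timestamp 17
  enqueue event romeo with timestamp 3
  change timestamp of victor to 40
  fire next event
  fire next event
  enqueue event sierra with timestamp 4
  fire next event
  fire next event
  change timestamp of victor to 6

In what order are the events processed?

papa → bravo → alpha → india → quebec → tango → mike → romeo → foxtrot → sierra → juliet

add papa (timestamp 32) → {papa:32}
add alpha (timestamp 36) → {papa:32, alpha:36}
add bravo (timestamp 37) → {papa:32, alpha:36, bravo:37}
fire next event → papa; now {alpha:36, bravo:37}
update alpha to timestamp 38 → {bravo:37, alpha:38}
fire next event → bravo; now {alpha:38}
update alpha to timestamp 8 → {alpha:8}
add india (timestamp 29) → {alpha:8, india:29}
fire next event → alpha; now {india:29}
update india to timestamp 26 → {india:26}
fire next event → india; now {}
add quebec (timestamp 28) → {quebec:28}
add tango (timestamp 5) → {tango:5, quebec:28}
update tango to timestamp 35 → {quebec:28, tango:35}
fire next event → quebec; now {tango:35}
update tango to timestamp 14 → {tango:14}
fire next event → tango; now {}
add juliet (timestamp 33) → {juliet:33}
add foxtrot (timestamp 15) → {foxtrot:15, juliet:33}
add mike (timestamp 2) → {mike:2, foxtrot:15, juliet:33}
fire next event → mike; now {foxtrot:15, juliet:33}
add victor (timestamp 17) → {foxtrot:15, victor:17, juliet:33}
add romeo (timestamp 3) → {romeo:3, foxtrot:15, victor:17, juliet:33}
update victor to timestamp 40 → {romeo:3, foxtrot:15, juliet:33, victor:40}
fire next event → romeo; now {foxtrot:15, juliet:33, victor:40}
fire next event → foxtrot; now {juliet:33, victor:40}
add sierra (timestamp 4) → {sierra:4, juliet:33, victor:40}
fire next event → sierra; now {juliet:33, victor:40}
fire next event → juliet; now {victor:40}
update victor to timestamp 6 → {victor:6}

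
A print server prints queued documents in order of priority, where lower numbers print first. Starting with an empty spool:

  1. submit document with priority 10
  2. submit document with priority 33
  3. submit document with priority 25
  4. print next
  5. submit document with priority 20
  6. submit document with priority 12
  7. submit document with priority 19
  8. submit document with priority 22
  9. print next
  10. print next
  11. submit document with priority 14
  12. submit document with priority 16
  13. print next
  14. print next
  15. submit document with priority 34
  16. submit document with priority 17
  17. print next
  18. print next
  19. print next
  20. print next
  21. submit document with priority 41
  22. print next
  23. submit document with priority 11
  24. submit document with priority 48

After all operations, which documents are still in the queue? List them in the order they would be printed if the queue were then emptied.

insert 10 → {10}
insert 33 → {10, 33}
insert 25 → {10, 25, 33}
print next → 10; now {25, 33}
insert 20 → {20, 25, 33}
insert 12 → {12, 20, 25, 33}
insert 19 → {12, 19, 20, 25, 33}
insert 22 → {12, 19, 20, 22, 25, 33}
print next → 12; now {19, 20, 22, 25, 33}
print next → 19; now {20, 22, 25, 33}
insert 14 → {14, 20, 22, 25, 33}
insert 16 → {14, 16, 20, 22, 25, 33}
print next → 14; now {16, 20, 22, 25, 33}
print next → 16; now {20, 22, 25, 33}
insert 34 → {20, 22, 25, 33, 34}
insert 17 → {17, 20, 22, 25, 33, 34}
print next → 17; now {20, 22, 25, 33, 34}
print next → 20; now {22, 25, 33, 34}
print next → 22; now {25, 33, 34}
print next → 25; now {33, 34}
insert 41 → {33, 34, 41}
print next → 33; now {34, 41}
insert 11 → {11, 34, 41}
insert 48 → {11, 34, 41, 48}

11, 34, 41, 48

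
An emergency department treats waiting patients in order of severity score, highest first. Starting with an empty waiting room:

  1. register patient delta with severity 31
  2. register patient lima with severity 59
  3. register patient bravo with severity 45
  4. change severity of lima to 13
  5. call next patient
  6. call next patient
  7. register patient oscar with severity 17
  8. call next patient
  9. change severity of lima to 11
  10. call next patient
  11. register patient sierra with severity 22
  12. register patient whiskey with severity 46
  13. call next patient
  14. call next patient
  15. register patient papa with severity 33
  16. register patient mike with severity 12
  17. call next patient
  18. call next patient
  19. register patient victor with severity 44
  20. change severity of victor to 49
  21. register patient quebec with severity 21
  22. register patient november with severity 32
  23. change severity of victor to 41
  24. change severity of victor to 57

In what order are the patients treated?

add delta (severity 31) → {delta:31}
add lima (severity 59) → {lima:59, delta:31}
add bravo (severity 45) → {lima:59, bravo:45, delta:31}
update lima to severity 13 → {bravo:45, delta:31, lima:13}
call next patient → bravo; now {delta:31, lima:13}
call next patient → delta; now {lima:13}
add oscar (severity 17) → {oscar:17, lima:13}
call next patient → oscar; now {lima:13}
update lima to severity 11 → {lima:11}
call next patient → lima; now {}
add sierra (severity 22) → {sierra:22}
add whiskey (severity 46) → {whiskey:46, sierra:22}
call next patient → whiskey; now {sierra:22}
call next patient → sierra; now {}
add papa (severity 33) → {papa:33}
add mike (severity 12) → {papa:33, mike:12}
call next patient → papa; now {mike:12}
call next patient → mike; now {}
add victor (severity 44) → {victor:44}
update victor to severity 49 → {victor:49}
add quebec (severity 21) → {victor:49, quebec:21}
add november (severity 32) → {victor:49, november:32, quebec:21}
update victor to severity 41 → {victor:41, november:32, quebec:21}
update victor to severity 57 → {victor:57, november:32, quebec:21}

[bravo, delta, oscar, lima, whiskey, sierra, papa, mike]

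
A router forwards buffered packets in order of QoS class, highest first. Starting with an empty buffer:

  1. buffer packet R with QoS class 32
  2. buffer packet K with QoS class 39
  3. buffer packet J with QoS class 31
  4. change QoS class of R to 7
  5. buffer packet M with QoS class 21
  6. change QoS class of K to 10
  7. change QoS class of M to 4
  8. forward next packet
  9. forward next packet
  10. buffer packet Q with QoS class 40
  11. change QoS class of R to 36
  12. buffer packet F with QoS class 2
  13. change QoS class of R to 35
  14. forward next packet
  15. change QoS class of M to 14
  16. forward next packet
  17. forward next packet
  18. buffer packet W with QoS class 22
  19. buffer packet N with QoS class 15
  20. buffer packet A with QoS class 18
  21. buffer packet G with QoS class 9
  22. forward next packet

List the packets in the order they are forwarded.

add R (QoS class 32) → {R:32}
add K (QoS class 39) → {K:39, R:32}
add J (QoS class 31) → {K:39, R:32, J:31}
update R to QoS class 7 → {K:39, J:31, R:7}
add M (QoS class 21) → {K:39, J:31, M:21, R:7}
update K to QoS class 10 → {J:31, M:21, K:10, R:7}
update M to QoS class 4 → {J:31, K:10, R:7, M:4}
forward next packet → J; now {K:10, R:7, M:4}
forward next packet → K; now {R:7, M:4}
add Q (QoS class 40) → {Q:40, R:7, M:4}
update R to QoS class 36 → {Q:40, R:36, M:4}
add F (QoS class 2) → {Q:40, R:36, M:4, F:2}
update R to QoS class 35 → {Q:40, R:35, M:4, F:2}
forward next packet → Q; now {R:35, M:4, F:2}
update M to QoS class 14 → {R:35, M:14, F:2}
forward next packet → R; now {M:14, F:2}
forward next packet → M; now {F:2}
add W (QoS class 22) → {W:22, F:2}
add N (QoS class 15) → {W:22, N:15, F:2}
add A (QoS class 18) → {W:22, A:18, N:15, F:2}
add G (QoS class 9) → {W:22, A:18, N:15, G:9, F:2}
forward next packet → W; now {A:18, N:15, G:9, F:2}

J → K → Q → R → M → W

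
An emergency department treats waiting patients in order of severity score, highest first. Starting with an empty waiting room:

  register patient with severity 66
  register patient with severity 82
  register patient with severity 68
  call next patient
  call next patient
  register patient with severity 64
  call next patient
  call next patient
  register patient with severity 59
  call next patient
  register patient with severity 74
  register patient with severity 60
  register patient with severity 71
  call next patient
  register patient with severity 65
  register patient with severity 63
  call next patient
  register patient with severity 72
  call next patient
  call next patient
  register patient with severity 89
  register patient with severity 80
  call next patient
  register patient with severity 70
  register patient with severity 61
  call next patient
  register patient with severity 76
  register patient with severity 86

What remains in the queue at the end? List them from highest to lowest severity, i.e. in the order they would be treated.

insert 66 → {66}
insert 82 → {82, 66}
insert 68 → {82, 68, 66}
call next patient → 82; now {68, 66}
call next patient → 68; now {66}
insert 64 → {66, 64}
call next patient → 66; now {64}
call next patient → 64; now {}
insert 59 → {59}
call next patient → 59; now {}
insert 74 → {74}
insert 60 → {74, 60}
insert 71 → {74, 71, 60}
call next patient → 74; now {71, 60}
insert 65 → {71, 65, 60}
insert 63 → {71, 65, 63, 60}
call next patient → 71; now {65, 63, 60}
insert 72 → {72, 65, 63, 60}
call next patient → 72; now {65, 63, 60}
call next patient → 65; now {63, 60}
insert 89 → {89, 63, 60}
insert 80 → {89, 80, 63, 60}
call next patient → 89; now {80, 63, 60}
insert 70 → {80, 70, 63, 60}
insert 61 → {80, 70, 63, 61, 60}
call next patient → 80; now {70, 63, 61, 60}
insert 76 → {76, 70, 63, 61, 60}
insert 86 → {86, 76, 70, 63, 61, 60}

86 → 76 → 70 → 63 → 61 → 60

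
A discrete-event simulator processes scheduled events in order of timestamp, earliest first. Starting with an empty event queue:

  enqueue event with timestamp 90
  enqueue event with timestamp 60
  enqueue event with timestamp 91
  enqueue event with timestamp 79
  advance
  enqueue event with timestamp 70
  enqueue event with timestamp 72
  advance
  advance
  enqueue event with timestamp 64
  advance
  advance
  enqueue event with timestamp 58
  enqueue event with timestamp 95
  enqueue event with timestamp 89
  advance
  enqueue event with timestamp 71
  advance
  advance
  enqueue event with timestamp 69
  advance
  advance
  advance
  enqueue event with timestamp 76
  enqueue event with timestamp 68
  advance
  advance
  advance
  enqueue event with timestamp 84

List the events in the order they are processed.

60, 70, 72, 64, 79, 58, 71, 89, 69, 90, 91, 68, 76, 95

insert 90 → {90}
insert 60 → {60, 90}
insert 91 → {60, 90, 91}
insert 79 → {60, 79, 90, 91}
advance → 60; now {79, 90, 91}
insert 70 → {70, 79, 90, 91}
insert 72 → {70, 72, 79, 90, 91}
advance → 70; now {72, 79, 90, 91}
advance → 72; now {79, 90, 91}
insert 64 → {64, 79, 90, 91}
advance → 64; now {79, 90, 91}
advance → 79; now {90, 91}
insert 58 → {58, 90, 91}
insert 95 → {58, 90, 91, 95}
insert 89 → {58, 89, 90, 91, 95}
advance → 58; now {89, 90, 91, 95}
insert 71 → {71, 89, 90, 91, 95}
advance → 71; now {89, 90, 91, 95}
advance → 89; now {90, 91, 95}
insert 69 → {69, 90, 91, 95}
advance → 69; now {90, 91, 95}
advance → 90; now {91, 95}
advance → 91; now {95}
insert 76 → {76, 95}
insert 68 → {68, 76, 95}
advance → 68; now {76, 95}
advance → 76; now {95}
advance → 95; now {}
insert 84 → {84}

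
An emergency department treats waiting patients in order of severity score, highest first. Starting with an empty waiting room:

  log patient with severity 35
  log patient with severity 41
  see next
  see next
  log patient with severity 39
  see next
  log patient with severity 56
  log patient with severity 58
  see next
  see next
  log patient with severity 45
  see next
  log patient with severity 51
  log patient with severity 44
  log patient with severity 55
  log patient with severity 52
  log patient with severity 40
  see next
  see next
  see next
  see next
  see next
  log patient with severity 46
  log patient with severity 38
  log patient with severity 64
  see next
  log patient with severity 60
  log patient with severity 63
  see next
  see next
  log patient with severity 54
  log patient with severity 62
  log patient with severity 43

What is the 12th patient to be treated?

64

insert 35 → {35}
insert 41 → {41, 35}
see next → 41; now {35}
see next → 35; now {}
insert 39 → {39}
see next → 39; now {}
insert 56 → {56}
insert 58 → {58, 56}
see next → 58; now {56}
see next → 56; now {}
insert 45 → {45}
see next → 45; now {}
insert 51 → {51}
insert 44 → {51, 44}
insert 55 → {55, 51, 44}
insert 52 → {55, 52, 51, 44}
insert 40 → {55, 52, 51, 44, 40}
see next → 55; now {52, 51, 44, 40}
see next → 52; now {51, 44, 40}
see next → 51; now {44, 40}
see next → 44; now {40}
see next → 40; now {}
insert 46 → {46}
insert 38 → {46, 38}
insert 64 → {64, 46, 38}
see next → 64; now {46, 38}
insert 60 → {60, 46, 38}
insert 63 → {63, 60, 46, 38}
see next → 63; now {60, 46, 38}
see next → 60; now {46, 38}
insert 54 → {54, 46, 38}
insert 62 → {62, 54, 46, 38}
insert 43 → {62, 54, 46, 43, 38}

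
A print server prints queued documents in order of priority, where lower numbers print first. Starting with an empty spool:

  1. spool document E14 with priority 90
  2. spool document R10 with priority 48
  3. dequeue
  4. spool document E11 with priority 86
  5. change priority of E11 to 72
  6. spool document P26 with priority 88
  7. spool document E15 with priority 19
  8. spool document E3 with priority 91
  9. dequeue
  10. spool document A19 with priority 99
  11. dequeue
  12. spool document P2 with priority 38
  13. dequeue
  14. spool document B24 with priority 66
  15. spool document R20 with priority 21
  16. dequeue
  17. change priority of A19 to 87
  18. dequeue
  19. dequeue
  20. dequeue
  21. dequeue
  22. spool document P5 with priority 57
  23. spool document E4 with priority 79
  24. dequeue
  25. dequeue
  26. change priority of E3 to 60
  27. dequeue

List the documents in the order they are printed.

R10, E15, E11, P2, R20, B24, A19, P26, E14, P5, E4, E3

add E14 (priority 90) → {E14:90}
add R10 (priority 48) → {R10:48, E14:90}
dequeue → R10; now {E14:90}
add E11 (priority 86) → {E11:86, E14:90}
update E11 to priority 72 → {E11:72, E14:90}
add P26 (priority 88) → {E11:72, P26:88, E14:90}
add E15 (priority 19) → {E15:19, E11:72, P26:88, E14:90}
add E3 (priority 91) → {E15:19, E11:72, P26:88, E14:90, E3:91}
dequeue → E15; now {E11:72, P26:88, E14:90, E3:91}
add A19 (priority 99) → {E11:72, P26:88, E14:90, E3:91, A19:99}
dequeue → E11; now {P26:88, E14:90, E3:91, A19:99}
add P2 (priority 38) → {P2:38, P26:88, E14:90, E3:91, A19:99}
dequeue → P2; now {P26:88, E14:90, E3:91, A19:99}
add B24 (priority 66) → {B24:66, P26:88, E14:90, E3:91, A19:99}
add R20 (priority 21) → {R20:21, B24:66, P26:88, E14:90, E3:91, A19:99}
dequeue → R20; now {B24:66, P26:88, E14:90, E3:91, A19:99}
update A19 to priority 87 → {B24:66, A19:87, P26:88, E14:90, E3:91}
dequeue → B24; now {A19:87, P26:88, E14:90, E3:91}
dequeue → A19; now {P26:88, E14:90, E3:91}
dequeue → P26; now {E14:90, E3:91}
dequeue → E14; now {E3:91}
add P5 (priority 57) → {P5:57, E3:91}
add E4 (priority 79) → {P5:57, E4:79, E3:91}
dequeue → P5; now {E4:79, E3:91}
dequeue → E4; now {E3:91}
update E3 to priority 60 → {E3:60}
dequeue → E3; now {}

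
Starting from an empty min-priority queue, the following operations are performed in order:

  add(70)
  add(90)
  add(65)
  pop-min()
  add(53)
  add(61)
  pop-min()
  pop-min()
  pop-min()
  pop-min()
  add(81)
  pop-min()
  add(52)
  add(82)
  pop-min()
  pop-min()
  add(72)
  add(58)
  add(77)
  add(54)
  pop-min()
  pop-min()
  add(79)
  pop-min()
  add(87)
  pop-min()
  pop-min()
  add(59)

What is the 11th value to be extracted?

insert 70 → {70}
insert 90 → {70, 90}
insert 65 → {65, 70, 90}
pop-min → 65; now {70, 90}
insert 53 → {53, 70, 90}
insert 61 → {53, 61, 70, 90}
pop-min → 53; now {61, 70, 90}
pop-min → 61; now {70, 90}
pop-min → 70; now {90}
pop-min → 90; now {}
insert 81 → {81}
pop-min → 81; now {}
insert 52 → {52}
insert 82 → {52, 82}
pop-min → 52; now {82}
pop-min → 82; now {}
insert 72 → {72}
insert 58 → {58, 72}
insert 77 → {58, 72, 77}
insert 54 → {54, 58, 72, 77}
pop-min → 54; now {58, 72, 77}
pop-min → 58; now {72, 77}
insert 79 → {72, 77, 79}
pop-min → 72; now {77, 79}
insert 87 → {77, 79, 87}
pop-min → 77; now {79, 87}
pop-min → 79; now {87}
insert 59 → {59, 87}

72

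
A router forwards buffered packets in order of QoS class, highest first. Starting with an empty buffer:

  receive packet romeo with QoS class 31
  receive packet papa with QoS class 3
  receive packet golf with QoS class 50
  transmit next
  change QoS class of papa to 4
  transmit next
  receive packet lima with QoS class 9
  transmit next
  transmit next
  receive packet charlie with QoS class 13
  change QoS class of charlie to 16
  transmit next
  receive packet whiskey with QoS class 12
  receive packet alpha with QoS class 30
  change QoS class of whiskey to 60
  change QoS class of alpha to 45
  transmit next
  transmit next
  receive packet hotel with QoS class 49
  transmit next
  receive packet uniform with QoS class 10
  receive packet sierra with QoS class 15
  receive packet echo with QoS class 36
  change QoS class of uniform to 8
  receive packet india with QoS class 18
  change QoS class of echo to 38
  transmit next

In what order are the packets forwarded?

golf, romeo, lima, papa, charlie, whiskey, alpha, hotel, echo

add romeo (QoS class 31) → {romeo:31}
add papa (QoS class 3) → {romeo:31, papa:3}
add golf (QoS class 50) → {golf:50, romeo:31, papa:3}
transmit next → golf; now {romeo:31, papa:3}
update papa to QoS class 4 → {romeo:31, papa:4}
transmit next → romeo; now {papa:4}
add lima (QoS class 9) → {lima:9, papa:4}
transmit next → lima; now {papa:4}
transmit next → papa; now {}
add charlie (QoS class 13) → {charlie:13}
update charlie to QoS class 16 → {charlie:16}
transmit next → charlie; now {}
add whiskey (QoS class 12) → {whiskey:12}
add alpha (QoS class 30) → {alpha:30, whiskey:12}
update whiskey to QoS class 60 → {whiskey:60, alpha:30}
update alpha to QoS class 45 → {whiskey:60, alpha:45}
transmit next → whiskey; now {alpha:45}
transmit next → alpha; now {}
add hotel (QoS class 49) → {hotel:49}
transmit next → hotel; now {}
add uniform (QoS class 10) → {uniform:10}
add sierra (QoS class 15) → {sierra:15, uniform:10}
add echo (QoS class 36) → {echo:36, sierra:15, uniform:10}
update uniform to QoS class 8 → {echo:36, sierra:15, uniform:8}
add india (QoS class 18) → {echo:36, india:18, sierra:15, uniform:8}
update echo to QoS class 38 → {echo:38, india:18, sierra:15, uniform:8}
transmit next → echo; now {india:18, sierra:15, uniform:8}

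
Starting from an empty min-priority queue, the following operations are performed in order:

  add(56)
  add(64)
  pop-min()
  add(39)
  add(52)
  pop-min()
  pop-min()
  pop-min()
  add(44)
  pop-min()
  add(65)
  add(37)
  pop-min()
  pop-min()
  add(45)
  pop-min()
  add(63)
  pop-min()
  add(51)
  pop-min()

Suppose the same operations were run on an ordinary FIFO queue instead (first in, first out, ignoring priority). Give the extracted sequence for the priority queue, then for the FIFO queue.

insert 56 → {56}
insert 64 → {56, 64}
pop-min → 56; now {64}
insert 39 → {39, 64}
insert 52 → {39, 52, 64}
pop-min → 39; now {52, 64}
pop-min → 52; now {64}
pop-min → 64; now {}
insert 44 → {44}
pop-min → 44; now {}
insert 65 → {65}
insert 37 → {37, 65}
pop-min → 37; now {65}
pop-min → 65; now {}
insert 45 → {45}
pop-min → 45; now {}
insert 63 → {63}
pop-min → 63; now {}
insert 51 → {51}
pop-min → 51; now {}

priority queue: [56, 39, 52, 64, 44, 37, 65, 45, 63, 51]; FIFO queue: [56, 64, 39, 52, 44, 65, 37, 45, 63, 51]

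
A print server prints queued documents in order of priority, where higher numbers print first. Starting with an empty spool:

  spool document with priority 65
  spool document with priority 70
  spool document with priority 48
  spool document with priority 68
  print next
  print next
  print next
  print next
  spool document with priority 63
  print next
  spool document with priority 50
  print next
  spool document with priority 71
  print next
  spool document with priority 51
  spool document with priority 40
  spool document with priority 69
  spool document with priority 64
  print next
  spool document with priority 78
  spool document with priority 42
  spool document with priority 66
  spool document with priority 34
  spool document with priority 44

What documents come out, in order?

70 → 68 → 65 → 48 → 63 → 50 → 71 → 69

insert 65 → {65}
insert 70 → {70, 65}
insert 48 → {70, 65, 48}
insert 68 → {70, 68, 65, 48}
print next → 70; now {68, 65, 48}
print next → 68; now {65, 48}
print next → 65; now {48}
print next → 48; now {}
insert 63 → {63}
print next → 63; now {}
insert 50 → {50}
print next → 50; now {}
insert 71 → {71}
print next → 71; now {}
insert 51 → {51}
insert 40 → {51, 40}
insert 69 → {69, 51, 40}
insert 64 → {69, 64, 51, 40}
print next → 69; now {64, 51, 40}
insert 78 → {78, 64, 51, 40}
insert 42 → {78, 64, 51, 42, 40}
insert 66 → {78, 66, 64, 51, 42, 40}
insert 34 → {78, 66, 64, 51, 42, 40, 34}
insert 44 → {78, 66, 64, 51, 44, 42, 40, 34}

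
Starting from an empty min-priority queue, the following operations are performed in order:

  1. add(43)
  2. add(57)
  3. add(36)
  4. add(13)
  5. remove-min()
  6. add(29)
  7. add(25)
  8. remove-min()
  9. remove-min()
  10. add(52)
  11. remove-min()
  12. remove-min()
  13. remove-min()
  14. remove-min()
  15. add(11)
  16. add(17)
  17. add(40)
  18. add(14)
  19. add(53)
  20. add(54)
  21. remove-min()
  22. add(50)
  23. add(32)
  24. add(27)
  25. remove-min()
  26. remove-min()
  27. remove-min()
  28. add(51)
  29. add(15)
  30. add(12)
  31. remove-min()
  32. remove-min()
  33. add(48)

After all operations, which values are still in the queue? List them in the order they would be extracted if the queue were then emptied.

[32, 40, 48, 50, 51, 53, 54]

insert 43 → {43}
insert 57 → {43, 57}
insert 36 → {36, 43, 57}
insert 13 → {13, 36, 43, 57}
remove-min → 13; now {36, 43, 57}
insert 29 → {29, 36, 43, 57}
insert 25 → {25, 29, 36, 43, 57}
remove-min → 25; now {29, 36, 43, 57}
remove-min → 29; now {36, 43, 57}
insert 52 → {36, 43, 52, 57}
remove-min → 36; now {43, 52, 57}
remove-min → 43; now {52, 57}
remove-min → 52; now {57}
remove-min → 57; now {}
insert 11 → {11}
insert 17 → {11, 17}
insert 40 → {11, 17, 40}
insert 14 → {11, 14, 17, 40}
insert 53 → {11, 14, 17, 40, 53}
insert 54 → {11, 14, 17, 40, 53, 54}
remove-min → 11; now {14, 17, 40, 53, 54}
insert 50 → {14, 17, 40, 50, 53, 54}
insert 32 → {14, 17, 32, 40, 50, 53, 54}
insert 27 → {14, 17, 27, 32, 40, 50, 53, 54}
remove-min → 14; now {17, 27, 32, 40, 50, 53, 54}
remove-min → 17; now {27, 32, 40, 50, 53, 54}
remove-min → 27; now {32, 40, 50, 53, 54}
insert 51 → {32, 40, 50, 51, 53, 54}
insert 15 → {15, 32, 40, 50, 51, 53, 54}
insert 12 → {12, 15, 32, 40, 50, 51, 53, 54}
remove-min → 12; now {15, 32, 40, 50, 51, 53, 54}
remove-min → 15; now {32, 40, 50, 51, 53, 54}
insert 48 → {32, 40, 48, 50, 51, 53, 54}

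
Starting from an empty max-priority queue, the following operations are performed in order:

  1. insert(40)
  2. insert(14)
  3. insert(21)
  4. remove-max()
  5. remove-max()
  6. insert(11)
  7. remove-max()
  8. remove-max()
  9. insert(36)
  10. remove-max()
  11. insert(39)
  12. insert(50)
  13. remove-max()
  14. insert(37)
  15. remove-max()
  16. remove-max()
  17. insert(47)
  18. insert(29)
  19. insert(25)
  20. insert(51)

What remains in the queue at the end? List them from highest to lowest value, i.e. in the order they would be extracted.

insert 40 → {40}
insert 14 → {40, 14}
insert 21 → {40, 21, 14}
remove-max → 40; now {21, 14}
remove-max → 21; now {14}
insert 11 → {14, 11}
remove-max → 14; now {11}
remove-max → 11; now {}
insert 36 → {36}
remove-max → 36; now {}
insert 39 → {39}
insert 50 → {50, 39}
remove-max → 50; now {39}
insert 37 → {39, 37}
remove-max → 39; now {37}
remove-max → 37; now {}
insert 47 → {47}
insert 29 → {47, 29}
insert 25 → {47, 29, 25}
insert 51 → {51, 47, 29, 25}

51, 47, 29, 25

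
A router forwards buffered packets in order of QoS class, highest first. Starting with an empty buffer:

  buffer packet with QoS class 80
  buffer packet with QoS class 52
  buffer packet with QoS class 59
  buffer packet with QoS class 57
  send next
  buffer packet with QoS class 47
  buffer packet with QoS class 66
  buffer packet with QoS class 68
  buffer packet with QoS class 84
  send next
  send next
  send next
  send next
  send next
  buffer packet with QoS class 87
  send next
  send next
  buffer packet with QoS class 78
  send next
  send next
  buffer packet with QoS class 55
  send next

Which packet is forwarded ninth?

insert 80 → {80}
insert 52 → {80, 52}
insert 59 → {80, 59, 52}
insert 57 → {80, 59, 57, 52}
send next → 80; now {59, 57, 52}
insert 47 → {59, 57, 52, 47}
insert 66 → {66, 59, 57, 52, 47}
insert 68 → {68, 66, 59, 57, 52, 47}
insert 84 → {84, 68, 66, 59, 57, 52, 47}
send next → 84; now {68, 66, 59, 57, 52, 47}
send next → 68; now {66, 59, 57, 52, 47}
send next → 66; now {59, 57, 52, 47}
send next → 59; now {57, 52, 47}
send next → 57; now {52, 47}
insert 87 → {87, 52, 47}
send next → 87; now {52, 47}
send next → 52; now {47}
insert 78 → {78, 47}
send next → 78; now {47}
send next → 47; now {}
insert 55 → {55}
send next → 55; now {}

78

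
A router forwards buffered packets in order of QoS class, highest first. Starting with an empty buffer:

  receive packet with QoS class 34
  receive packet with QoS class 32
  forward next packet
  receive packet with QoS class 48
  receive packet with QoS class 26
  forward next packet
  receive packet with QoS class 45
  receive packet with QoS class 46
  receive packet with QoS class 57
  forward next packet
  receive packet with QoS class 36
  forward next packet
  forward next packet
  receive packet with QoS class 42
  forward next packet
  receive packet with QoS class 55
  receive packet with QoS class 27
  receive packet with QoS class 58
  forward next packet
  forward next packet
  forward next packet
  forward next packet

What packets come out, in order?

34 → 48 → 57 → 46 → 45 → 42 → 58 → 55 → 36 → 32

insert 34 → {34}
insert 32 → {34, 32}
forward next packet → 34; now {32}
insert 48 → {48, 32}
insert 26 → {48, 32, 26}
forward next packet → 48; now {32, 26}
insert 45 → {45, 32, 26}
insert 46 → {46, 45, 32, 26}
insert 57 → {57, 46, 45, 32, 26}
forward next packet → 57; now {46, 45, 32, 26}
insert 36 → {46, 45, 36, 32, 26}
forward next packet → 46; now {45, 36, 32, 26}
forward next packet → 45; now {36, 32, 26}
insert 42 → {42, 36, 32, 26}
forward next packet → 42; now {36, 32, 26}
insert 55 → {55, 36, 32, 26}
insert 27 → {55, 36, 32, 27, 26}
insert 58 → {58, 55, 36, 32, 27, 26}
forward next packet → 58; now {55, 36, 32, 27, 26}
forward next packet → 55; now {36, 32, 27, 26}
forward next packet → 36; now {32, 27, 26}
forward next packet → 32; now {27, 26}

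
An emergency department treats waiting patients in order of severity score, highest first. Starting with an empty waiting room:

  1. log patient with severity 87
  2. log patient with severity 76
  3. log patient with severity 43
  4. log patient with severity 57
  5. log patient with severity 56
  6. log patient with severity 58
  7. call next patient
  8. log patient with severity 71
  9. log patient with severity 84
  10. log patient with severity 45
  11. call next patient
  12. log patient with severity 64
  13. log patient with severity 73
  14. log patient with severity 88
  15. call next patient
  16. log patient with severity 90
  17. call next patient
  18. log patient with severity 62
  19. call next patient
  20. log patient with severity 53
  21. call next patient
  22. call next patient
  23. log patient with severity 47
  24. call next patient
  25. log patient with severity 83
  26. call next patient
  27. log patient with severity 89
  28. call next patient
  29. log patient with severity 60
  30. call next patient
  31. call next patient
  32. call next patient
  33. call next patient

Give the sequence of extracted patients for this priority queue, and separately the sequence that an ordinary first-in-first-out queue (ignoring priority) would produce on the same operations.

insert 87 → {87}
insert 76 → {87, 76}
insert 43 → {87, 76, 43}
insert 57 → {87, 76, 57, 43}
insert 56 → {87, 76, 57, 56, 43}
insert 58 → {87, 76, 58, 57, 56, 43}
call next patient → 87; now {76, 58, 57, 56, 43}
insert 71 → {76, 71, 58, 57, 56, 43}
insert 84 → {84, 76, 71, 58, 57, 56, 43}
insert 45 → {84, 76, 71, 58, 57, 56, 45, 43}
call next patient → 84; now {76, 71, 58, 57, 56, 45, 43}
insert 64 → {76, 71, 64, 58, 57, 56, 45, 43}
insert 73 → {76, 73, 71, 64, 58, 57, 56, 45, 43}
insert 88 → {88, 76, 73, 71, 64, 58, 57, 56, 45, 43}
call next patient → 88; now {76, 73, 71, 64, 58, 57, 56, 45, 43}
insert 90 → {90, 76, 73, 71, 64, 58, 57, 56, 45, 43}
call next patient → 90; now {76, 73, 71, 64, 58, 57, 56, 45, 43}
insert 62 → {76, 73, 71, 64, 62, 58, 57, 56, 45, 43}
call next patient → 76; now {73, 71, 64, 62, 58, 57, 56, 45, 43}
insert 53 → {73, 71, 64, 62, 58, 57, 56, 53, 45, 43}
call next patient → 73; now {71, 64, 62, 58, 57, 56, 53, 45, 43}
call next patient → 71; now {64, 62, 58, 57, 56, 53, 45, 43}
insert 47 → {64, 62, 58, 57, 56, 53, 47, 45, 43}
call next patient → 64; now {62, 58, 57, 56, 53, 47, 45, 43}
insert 83 → {83, 62, 58, 57, 56, 53, 47, 45, 43}
call next patient → 83; now {62, 58, 57, 56, 53, 47, 45, 43}
insert 89 → {89, 62, 58, 57, 56, 53, 47, 45, 43}
call next patient → 89; now {62, 58, 57, 56, 53, 47, 45, 43}
insert 60 → {62, 60, 58, 57, 56, 53, 47, 45, 43}
call next patient → 62; now {60, 58, 57, 56, 53, 47, 45, 43}
call next patient → 60; now {58, 57, 56, 53, 47, 45, 43}
call next patient → 58; now {57, 56, 53, 47, 45, 43}
call next patient → 57; now {56, 53, 47, 45, 43}

priority queue: 87, 84, 88, 90, 76, 73, 71, 64, 83, 89, 62, 60, 58, 57; FIFO queue: 87 → 76 → 43 → 57 → 56 → 58 → 71 → 84 → 45 → 64 → 73 → 88 → 90 → 62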